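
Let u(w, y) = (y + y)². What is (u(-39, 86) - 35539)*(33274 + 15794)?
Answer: -292199940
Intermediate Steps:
u(w, y) = 4*y² (u(w, y) = (2*y)² = 4*y²)
(u(-39, 86) - 35539)*(33274 + 15794) = (4*86² - 35539)*(33274 + 15794) = (4*7396 - 35539)*49068 = (29584 - 35539)*49068 = -5955*49068 = -292199940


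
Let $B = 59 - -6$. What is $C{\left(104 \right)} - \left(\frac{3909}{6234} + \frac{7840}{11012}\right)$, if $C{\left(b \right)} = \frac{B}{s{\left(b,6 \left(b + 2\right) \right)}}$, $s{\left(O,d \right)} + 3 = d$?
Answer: $- \frac{4476956977}{3621224622} \approx -1.2363$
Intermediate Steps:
$s{\left(O,d \right)} = -3 + d$
$B = 65$ ($B = 59 + 6 = 65$)
$C{\left(b \right)} = \frac{65}{9 + 6 b}$ ($C{\left(b \right)} = \frac{65}{-3 + 6 \left(b + 2\right)} = \frac{65}{-3 + 6 \left(2 + b\right)} = \frac{65}{-3 + \left(12 + 6 b\right)} = \frac{65}{9 + 6 b}$)
$C{\left(104 \right)} - \left(\frac{3909}{6234} + \frac{7840}{11012}\right) = \frac{65}{3 \left(3 + 2 \cdot 104\right)} - \left(\frac{3909}{6234} + \frac{7840}{11012}\right) = \frac{65}{3 \left(3 + 208\right)} - \left(3909 \cdot \frac{1}{6234} + 7840 \cdot \frac{1}{11012}\right) = \frac{65}{3 \cdot 211} - \left(\frac{1303}{2078} + \frac{1960}{2753}\right) = \frac{65}{3} \cdot \frac{1}{211} - \frac{7660039}{5720734} = \frac{65}{633} - \frac{7660039}{5720734} = - \frac{4476956977}{3621224622}$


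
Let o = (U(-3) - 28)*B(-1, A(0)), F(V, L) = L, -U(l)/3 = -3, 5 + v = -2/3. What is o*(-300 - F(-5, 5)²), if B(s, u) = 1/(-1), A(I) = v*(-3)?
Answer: -6175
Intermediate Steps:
v = -17/3 (v = -5 - 2/3 = -5 - 2*⅓ = -5 - ⅔ = -17/3 ≈ -5.6667)
U(l) = 9 (U(l) = -3*(-3) = 9)
A(I) = 17 (A(I) = -17/3*(-3) = 17)
B(s, u) = -1
o = 19 (o = (9 - 28)*(-1) = -19*(-1) = 19)
o*(-300 - F(-5, 5)²) = 19*(-300 - 1*5²) = 19*(-300 - 1*25) = 19*(-300 - 25) = 19*(-325) = -6175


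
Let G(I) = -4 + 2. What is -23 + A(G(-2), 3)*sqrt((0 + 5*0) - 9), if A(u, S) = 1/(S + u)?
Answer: -23 + 3*I ≈ -23.0 + 3.0*I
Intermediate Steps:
G(I) = -2
-23 + A(G(-2), 3)*sqrt((0 + 5*0) - 9) = -23 + sqrt((0 + 5*0) - 9)/(3 - 2) = -23 + sqrt((0 + 0) - 9)/1 = -23 + 1*sqrt(0 - 9) = -23 + 1*sqrt(-9) = -23 + 1*(3*I) = -23 + 3*I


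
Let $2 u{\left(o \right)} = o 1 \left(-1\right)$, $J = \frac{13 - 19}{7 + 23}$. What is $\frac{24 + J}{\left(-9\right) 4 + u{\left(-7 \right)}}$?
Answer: $- \frac{238}{325} \approx -0.73231$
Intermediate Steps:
$J = - \frac{1}{5}$ ($J = - \frac{6}{30} = \left(-6\right) \frac{1}{30} = - \frac{1}{5} \approx -0.2$)
$u{\left(o \right)} = - \frac{o}{2}$ ($u{\left(o \right)} = \frac{o 1 \left(-1\right)}{2} = \frac{o \left(-1\right)}{2} = \frac{\left(-1\right) o}{2} = - \frac{o}{2}$)
$\frac{24 + J}{\left(-9\right) 4 + u{\left(-7 \right)}} = \frac{24 - \frac{1}{5}}{\left(-9\right) 4 - - \frac{7}{2}} = \frac{119}{5 \left(-36 + \frac{7}{2}\right)} = \frac{119}{5 \left(- \frac{65}{2}\right)} = \frac{119}{5} \left(- \frac{2}{65}\right) = - \frac{238}{325}$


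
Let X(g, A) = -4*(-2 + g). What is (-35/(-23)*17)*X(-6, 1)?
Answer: 19040/23 ≈ 827.83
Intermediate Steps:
X(g, A) = 8 - 4*g
(-35/(-23)*17)*X(-6, 1) = (-35/(-23)*17)*(8 - 4*(-6)) = (-35*(-1/23)*17)*(8 + 24) = ((35/23)*17)*32 = (595/23)*32 = 19040/23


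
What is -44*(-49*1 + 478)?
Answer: -18876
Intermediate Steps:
-44*(-49*1 + 478) = -44*(-49 + 478) = -44*429 = -18876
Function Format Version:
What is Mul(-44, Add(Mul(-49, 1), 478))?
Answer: -18876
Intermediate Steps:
Mul(-44, Add(Mul(-49, 1), 478)) = Mul(-44, Add(-49, 478)) = Mul(-44, 429) = -18876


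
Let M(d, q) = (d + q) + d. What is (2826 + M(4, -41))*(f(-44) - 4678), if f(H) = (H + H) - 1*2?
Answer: -13317024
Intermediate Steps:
f(H) = -2 + 2*H (f(H) = 2*H - 2 = -2 + 2*H)
M(d, q) = q + 2*d
(2826 + M(4, -41))*(f(-44) - 4678) = (2826 + (-41 + 2*4))*((-2 + 2*(-44)) - 4678) = (2826 + (-41 + 8))*((-2 - 88) - 4678) = (2826 - 33)*(-90 - 4678) = 2793*(-4768) = -13317024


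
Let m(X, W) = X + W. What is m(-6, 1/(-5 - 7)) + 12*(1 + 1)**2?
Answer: 503/12 ≈ 41.917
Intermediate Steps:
m(X, W) = W + X
m(-6, 1/(-5 - 7)) + 12*(1 + 1)**2 = (1/(-5 - 7) - 6) + 12*(1 + 1)**2 = (1/(-12) - 6) + 12*2**2 = (-1/12 - 6) + 12*4 = -73/12 + 48 = 503/12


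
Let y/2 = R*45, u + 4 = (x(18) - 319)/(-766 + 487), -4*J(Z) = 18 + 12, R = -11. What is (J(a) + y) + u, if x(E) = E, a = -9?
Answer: -558235/558 ≈ -1000.4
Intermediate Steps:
J(Z) = -15/2 (J(Z) = -(18 + 12)/4 = -¼*30 = -15/2)
u = -815/279 (u = -4 + (18 - 319)/(-766 + 487) = -4 - 301/(-279) = -4 - 301*(-1/279) = -4 + 301/279 = -815/279 ≈ -2.9211)
y = -990 (y = 2*(-11*45) = 2*(-495) = -990)
(J(a) + y) + u = (-15/2 - 990) - 815/279 = -1995/2 - 815/279 = -558235/558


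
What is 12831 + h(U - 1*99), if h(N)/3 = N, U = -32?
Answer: 12438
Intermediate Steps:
h(N) = 3*N
12831 + h(U - 1*99) = 12831 + 3*(-32 - 1*99) = 12831 + 3*(-32 - 99) = 12831 + 3*(-131) = 12831 - 393 = 12438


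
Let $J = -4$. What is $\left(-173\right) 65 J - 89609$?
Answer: $-44629$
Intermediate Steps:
$\left(-173\right) 65 J - 89609 = \left(-173\right) 65 \left(-4\right) - 89609 = \left(-11245\right) \left(-4\right) - 89609 = 44980 - 89609 = -44629$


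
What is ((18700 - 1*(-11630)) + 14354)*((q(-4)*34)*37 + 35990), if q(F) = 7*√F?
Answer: 1608177160 + 786974608*I ≈ 1.6082e+9 + 7.8697e+8*I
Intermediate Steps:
((18700 - 1*(-11630)) + 14354)*((q(-4)*34)*37 + 35990) = ((18700 - 1*(-11630)) + 14354)*(((7*√(-4))*34)*37 + 35990) = ((18700 + 11630) + 14354)*(((7*(2*I))*34)*37 + 35990) = (30330 + 14354)*(((14*I)*34)*37 + 35990) = 44684*((476*I)*37 + 35990) = 44684*(17612*I + 35990) = 44684*(35990 + 17612*I) = 1608177160 + 786974608*I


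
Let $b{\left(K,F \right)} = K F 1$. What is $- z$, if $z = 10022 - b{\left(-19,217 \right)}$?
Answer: $-14145$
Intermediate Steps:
$b{\left(K,F \right)} = F K$ ($b{\left(K,F \right)} = F K 1 = F K$)
$z = 14145$ ($z = 10022 - 217 \left(-19\right) = 10022 - -4123 = 10022 + 4123 = 14145$)
$- z = \left(-1\right) 14145 = -14145$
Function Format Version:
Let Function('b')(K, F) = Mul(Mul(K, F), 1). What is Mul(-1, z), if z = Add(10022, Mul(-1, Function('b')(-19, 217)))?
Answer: -14145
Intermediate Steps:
Function('b')(K, F) = Mul(F, K) (Function('b')(K, F) = Mul(Mul(F, K), 1) = Mul(F, K))
z = 14145 (z = Add(10022, Mul(-1, Mul(217, -19))) = Add(10022, Mul(-1, -4123)) = Add(10022, 4123) = 14145)
Mul(-1, z) = Mul(-1, 14145) = -14145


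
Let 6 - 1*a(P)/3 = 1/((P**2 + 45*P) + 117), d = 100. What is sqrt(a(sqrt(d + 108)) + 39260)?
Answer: sqrt(63826735 + 35350200*sqrt(13))/(5*sqrt(65 + 36*sqrt(13))) ≈ 198.19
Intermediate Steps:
a(P) = 18 - 3/(117 + P**2 + 45*P) (a(P) = 18 - 3/((P**2 + 45*P) + 117) = 18 - 3/(117 + P**2 + 45*P))
sqrt(a(sqrt(d + 108)) + 39260) = sqrt(3*(701 + 6*(sqrt(100 + 108))**2 + 270*sqrt(100 + 108))/(117 + (sqrt(100 + 108))**2 + 45*sqrt(100 + 108)) + 39260) = sqrt(3*(701 + 6*(sqrt(208))**2 + 270*sqrt(208))/(117 + (sqrt(208))**2 + 45*sqrt(208)) + 39260) = sqrt(3*(701 + 6*(4*sqrt(13))**2 + 270*(4*sqrt(13)))/(117 + (4*sqrt(13))**2 + 45*(4*sqrt(13))) + 39260) = sqrt(3*(701 + 6*208 + 1080*sqrt(13))/(117 + 208 + 180*sqrt(13)) + 39260) = sqrt(3*(701 + 1248 + 1080*sqrt(13))/(325 + 180*sqrt(13)) + 39260) = sqrt(3*(1949 + 1080*sqrt(13))/(325 + 180*sqrt(13)) + 39260) = sqrt(39260 + 3*(1949 + 1080*sqrt(13))/(325 + 180*sqrt(13)))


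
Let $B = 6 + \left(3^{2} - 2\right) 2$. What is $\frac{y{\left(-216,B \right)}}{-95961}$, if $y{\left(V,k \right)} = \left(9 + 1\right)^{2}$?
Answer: $- \frac{100}{95961} \approx -0.0010421$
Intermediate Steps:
$B = 20$ ($B = 6 + \left(9 - 2\right) 2 = 6 + 7 \cdot 2 = 6 + 14 = 20$)
$y{\left(V,k \right)} = 100$ ($y{\left(V,k \right)} = 10^{2} = 100$)
$\frac{y{\left(-216,B \right)}}{-95961} = \frac{100}{-95961} = 100 \left(- \frac{1}{95961}\right) = - \frac{100}{95961}$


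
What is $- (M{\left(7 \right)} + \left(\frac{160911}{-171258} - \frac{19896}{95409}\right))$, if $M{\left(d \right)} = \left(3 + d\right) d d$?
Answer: $- \frac{887513556557}{1815506058} \approx -488.85$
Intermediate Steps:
$M{\left(d \right)} = d^{2} \left(3 + d\right)$ ($M{\left(d \right)} = \left(3 + d\right) d^{2} = d^{2} \left(3 + d\right)$)
$- (M{\left(7 \right)} + \left(\frac{160911}{-171258} - \frac{19896}{95409}\right)) = - (7^{2} \left(3 + 7\right) + \left(\frac{160911}{-171258} - \frac{19896}{95409}\right)) = - (49 \cdot 10 + \left(160911 \left(- \frac{1}{171258}\right) - \frac{6632}{31803}\right)) = - (490 - \frac{2084411863}{1815506058}) = \left(-1\right) \frac{887513556557}{1815506058} = - \frac{887513556557}{1815506058}$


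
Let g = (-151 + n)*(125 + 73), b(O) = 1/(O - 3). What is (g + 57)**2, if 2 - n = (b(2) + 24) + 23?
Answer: 1486333809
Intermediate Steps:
b(O) = 1/(-3 + O)
n = -44 (n = 2 - ((1/(-3 + 2) + 24) + 23) = 2 - ((1/(-1) + 24) + 23) = 2 - ((-1 + 24) + 23) = 2 - (23 + 23) = 2 - 1*46 = 2 - 46 = -44)
g = -38610 (g = (-151 - 44)*(125 + 73) = -195*198 = -38610)
(g + 57)**2 = (-38610 + 57)**2 = (-38553)**2 = 1486333809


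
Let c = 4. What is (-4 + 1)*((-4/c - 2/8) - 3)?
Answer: 51/4 ≈ 12.750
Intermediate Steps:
(-4 + 1)*((-4/c - 2/8) - 3) = (-4 + 1)*((-4/4 - 2/8) - 3) = -3*((-4*¼ - 2*⅛) - 3) = -3*((-1 - ¼) - 3) = -3*(-5/4 - 3) = -3*(-17/4) = 51/4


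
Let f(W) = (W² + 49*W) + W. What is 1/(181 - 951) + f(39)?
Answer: 2672669/770 ≈ 3471.0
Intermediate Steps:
f(W) = W² + 50*W
1/(181 - 951) + f(39) = 1/(181 - 951) + 39*(50 + 39) = 1/(-770) + 39*89 = -1/770 + 3471 = 2672669/770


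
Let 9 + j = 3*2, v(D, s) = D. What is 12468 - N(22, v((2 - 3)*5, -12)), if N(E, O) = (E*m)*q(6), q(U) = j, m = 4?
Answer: 12732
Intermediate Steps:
j = -3 (j = -9 + 3*2 = -9 + 6 = -3)
q(U) = -3
N(E, O) = -12*E (N(E, O) = (E*4)*(-3) = (4*E)*(-3) = -12*E)
12468 - N(22, v((2 - 3)*5, -12)) = 12468 - (-12)*22 = 12468 - 1*(-264) = 12468 + 264 = 12732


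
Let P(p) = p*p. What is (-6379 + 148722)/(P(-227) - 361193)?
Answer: -142343/309664 ≈ -0.45967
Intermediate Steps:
P(p) = p²
(-6379 + 148722)/(P(-227) - 361193) = (-6379 + 148722)/((-227)² - 361193) = 142343/(51529 - 361193) = 142343/(-309664) = 142343*(-1/309664) = -142343/309664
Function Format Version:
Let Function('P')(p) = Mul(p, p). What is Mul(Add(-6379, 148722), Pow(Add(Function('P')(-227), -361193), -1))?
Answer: Rational(-142343, 309664) ≈ -0.45967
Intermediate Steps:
Function('P')(p) = Pow(p, 2)
Mul(Add(-6379, 148722), Pow(Add(Function('P')(-227), -361193), -1)) = Mul(Add(-6379, 148722), Pow(Add(Pow(-227, 2), -361193), -1)) = Mul(142343, Pow(Add(51529, -361193), -1)) = Mul(142343, Pow(-309664, -1)) = Mul(142343, Rational(-1, 309664)) = Rational(-142343, 309664)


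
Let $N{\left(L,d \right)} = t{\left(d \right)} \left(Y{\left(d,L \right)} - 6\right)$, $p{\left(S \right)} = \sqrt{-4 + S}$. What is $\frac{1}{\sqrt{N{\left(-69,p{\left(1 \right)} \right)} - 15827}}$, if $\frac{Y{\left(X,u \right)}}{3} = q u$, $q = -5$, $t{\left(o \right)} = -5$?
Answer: $- \frac{i \sqrt{107}}{1498} \approx - 0.0069053 i$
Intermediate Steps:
$Y{\left(X,u \right)} = - 15 u$ ($Y{\left(X,u \right)} = 3 \left(- 5 u\right) = - 15 u$)
$N{\left(L,d \right)} = 30 + 75 L$ ($N{\left(L,d \right)} = - 5 \left(- 15 L - 6\right) = - 5 \left(-6 - 15 L\right) = 30 + 75 L$)
$\frac{1}{\sqrt{N{\left(-69,p{\left(1 \right)} \right)} - 15827}} = \frac{1}{\sqrt{\left(30 + 75 \left(-69\right)\right) - 15827}} = \frac{1}{\sqrt{\left(30 - 5175\right) - 15827}} = \frac{1}{\sqrt{-5145 - 15827}} = \frac{1}{\sqrt{-20972}} = \frac{1}{14 i \sqrt{107}} = - \frac{i \sqrt{107}}{1498}$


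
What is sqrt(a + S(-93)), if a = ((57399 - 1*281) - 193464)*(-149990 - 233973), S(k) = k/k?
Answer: sqrt(52351819199) ≈ 2.2881e+5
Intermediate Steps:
S(k) = 1
a = 52351819198 (a = ((57399 - 281) - 193464)*(-383963) = (57118 - 193464)*(-383963) = -136346*(-383963) = 52351819198)
sqrt(a + S(-93)) = sqrt(52351819198 + 1) = sqrt(52351819199)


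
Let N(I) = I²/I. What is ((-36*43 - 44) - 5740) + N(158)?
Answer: -7174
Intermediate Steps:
N(I) = I
((-36*43 - 44) - 5740) + N(158) = ((-36*43 - 44) - 5740) + 158 = ((-1548 - 44) - 5740) + 158 = (-1592 - 5740) + 158 = -7332 + 158 = -7174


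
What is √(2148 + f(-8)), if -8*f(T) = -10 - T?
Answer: √8593/2 ≈ 46.349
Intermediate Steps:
f(T) = 5/4 + T/8 (f(T) = -(-10 - T)/8 = 5/4 + T/8)
√(2148 + f(-8)) = √(2148 + (5/4 + (⅛)*(-8))) = √(2148 + (5/4 - 1)) = √(2148 + ¼) = √(8593/4) = √8593/2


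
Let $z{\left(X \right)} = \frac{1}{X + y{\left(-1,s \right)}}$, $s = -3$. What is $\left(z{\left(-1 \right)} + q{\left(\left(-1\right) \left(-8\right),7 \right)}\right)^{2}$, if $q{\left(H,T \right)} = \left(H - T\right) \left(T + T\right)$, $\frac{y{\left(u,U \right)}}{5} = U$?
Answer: $\frac{49729}{256} \approx 194.25$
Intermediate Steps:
$y{\left(u,U \right)} = 5 U$
$q{\left(H,T \right)} = 2 T \left(H - T\right)$ ($q{\left(H,T \right)} = \left(H - T\right) 2 T = 2 T \left(H - T\right)$)
$z{\left(X \right)} = \frac{1}{-15 + X}$ ($z{\left(X \right)} = \frac{1}{X + 5 \left(-3\right)} = \frac{1}{X - 15} = \frac{1}{-15 + X}$)
$\left(z{\left(-1 \right)} + q{\left(\left(-1\right) \left(-8\right),7 \right)}\right)^{2} = \left(\frac{1}{-15 - 1} + 2 \cdot 7 \left(\left(-1\right) \left(-8\right) - 7\right)\right)^{2} = \left(\frac{1}{-16} + 2 \cdot 7 \left(8 - 7\right)\right)^{2} = \left(- \frac{1}{16} + 2 \cdot 7 \cdot 1\right)^{2} = \left(- \frac{1}{16} + 14\right)^{2} = \left(\frac{223}{16}\right)^{2} = \frac{49729}{256}$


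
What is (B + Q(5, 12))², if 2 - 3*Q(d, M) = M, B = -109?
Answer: 113569/9 ≈ 12619.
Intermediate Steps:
Q(d, M) = ⅔ - M/3
(B + Q(5, 12))² = (-109 + (⅔ - ⅓*12))² = (-109 + (⅔ - 4))² = (-109 - 10/3)² = (-337/3)² = 113569/9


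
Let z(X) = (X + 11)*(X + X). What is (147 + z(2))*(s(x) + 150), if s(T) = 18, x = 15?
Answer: 33432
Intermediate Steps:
z(X) = 2*X*(11 + X) (z(X) = (11 + X)*(2*X) = 2*X*(11 + X))
(147 + z(2))*(s(x) + 150) = (147 + 2*2*(11 + 2))*(18 + 150) = (147 + 2*2*13)*168 = (147 + 52)*168 = 199*168 = 33432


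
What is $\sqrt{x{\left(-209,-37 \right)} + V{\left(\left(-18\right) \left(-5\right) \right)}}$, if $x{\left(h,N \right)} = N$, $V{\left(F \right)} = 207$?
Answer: $\sqrt{170} \approx 13.038$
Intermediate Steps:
$\sqrt{x{\left(-209,-37 \right)} + V{\left(\left(-18\right) \left(-5\right) \right)}} = \sqrt{-37 + 207} = \sqrt{170}$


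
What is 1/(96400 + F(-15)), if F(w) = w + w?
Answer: 1/96370 ≈ 1.0377e-5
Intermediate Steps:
F(w) = 2*w
1/(96400 + F(-15)) = 1/(96400 + 2*(-15)) = 1/(96400 - 30) = 1/96370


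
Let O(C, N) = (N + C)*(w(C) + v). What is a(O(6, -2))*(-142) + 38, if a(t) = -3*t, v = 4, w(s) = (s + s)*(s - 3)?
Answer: 68198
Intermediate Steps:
w(s) = 2*s*(-3 + s) (w(s) = (2*s)*(-3 + s) = 2*s*(-3 + s))
O(C, N) = (4 + 2*C*(-3 + C))*(C + N) (O(C, N) = (N + C)*(2*C*(-3 + C) + 4) = (C + N)*(4 + 2*C*(-3 + C)) = (4 + 2*C*(-3 + C))*(C + N))
a(O(6, -2))*(-142) + 38 = -3*(4*6 + 4*(-2) + 2*6²*(-3 + 6) + 2*6*(-2)*(-3 + 6))*(-142) + 38 = -3*(24 - 8 + 2*36*3 + 2*6*(-2)*3)*(-142) + 38 = -3*(24 - 8 + 216 - 72)*(-142) + 38 = -3*160*(-142) + 38 = -480*(-142) + 38 = 68160 + 38 = 68198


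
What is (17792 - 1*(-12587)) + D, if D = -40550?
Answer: -10171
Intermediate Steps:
(17792 - 1*(-12587)) + D = (17792 - 1*(-12587)) - 40550 = (17792 + 12587) - 40550 = 30379 - 40550 = -10171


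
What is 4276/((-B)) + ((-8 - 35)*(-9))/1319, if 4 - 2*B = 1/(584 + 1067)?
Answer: -18620869927/8709357 ≈ -2138.0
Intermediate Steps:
B = 6603/3302 (B = 2 - 1/(2*(584 + 1067)) = 2 - ½/1651 = 2 - ½*1/1651 = 2 - 1/3302 = 6603/3302 ≈ 1.9997)
4276/((-B)) + ((-8 - 35)*(-9))/1319 = 4276/((-1*6603/3302)) + ((-8 - 35)*(-9))/1319 = 4276/(-6603/3302) - 43*(-9)*(1/1319) = 4276*(-3302/6603) + 387*(1/1319) = -14119352/6603 + 387/1319 = -18620869927/8709357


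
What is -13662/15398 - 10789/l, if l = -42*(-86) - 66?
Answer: -107287237/27300654 ≈ -3.9298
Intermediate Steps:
l = 3546 (l = 3612 - 66 = 3546)
-13662/15398 - 10789/l = -13662/15398 - 10789/3546 = -13662*1/15398 - 10789*1/3546 = -6831/7699 - 10789/3546 = -107287237/27300654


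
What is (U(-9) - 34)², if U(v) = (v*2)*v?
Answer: 16384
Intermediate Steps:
U(v) = 2*v² (U(v) = (2*v)*v = 2*v²)
(U(-9) - 34)² = (2*(-9)² - 34)² = (2*81 - 34)² = (162 - 34)² = 128² = 16384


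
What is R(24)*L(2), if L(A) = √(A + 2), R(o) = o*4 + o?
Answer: 240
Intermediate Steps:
R(o) = 5*o (R(o) = 4*o + o = 5*o)
L(A) = √(2 + A)
R(24)*L(2) = (5*24)*√(2 + 2) = 120*√4 = 120*2 = 240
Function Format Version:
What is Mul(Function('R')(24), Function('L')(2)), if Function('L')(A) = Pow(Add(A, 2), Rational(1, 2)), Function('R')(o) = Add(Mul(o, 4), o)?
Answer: 240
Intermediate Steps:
Function('R')(o) = Mul(5, o) (Function('R')(o) = Add(Mul(4, o), o) = Mul(5, o))
Function('L')(A) = Pow(Add(2, A), Rational(1, 2))
Mul(Function('R')(24), Function('L')(2)) = Mul(Mul(5, 24), Pow(Add(2, 2), Rational(1, 2))) = Mul(120, Pow(4, Rational(1, 2))) = Mul(120, 2) = 240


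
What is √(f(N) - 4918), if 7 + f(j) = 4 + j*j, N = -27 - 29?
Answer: I*√1785 ≈ 42.249*I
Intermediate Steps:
N = -56
f(j) = -3 + j² (f(j) = -7 + (4 + j*j) = -7 + (4 + j²) = -3 + j²)
√(f(N) - 4918) = √((-3 + (-56)²) - 4918) = √((-3 + 3136) - 4918) = √(3133 - 4918) = √(-1785) = I*√1785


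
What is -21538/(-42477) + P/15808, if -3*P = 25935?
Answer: -108263/2718528 ≈ -0.039824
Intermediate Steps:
P = -8645 (P = -⅓*25935 = -8645)
-21538/(-42477) + P/15808 = -21538/(-42477) - 8645/15808 = -21538*(-1/42477) - 8645*1/15808 = 21538/42477 - 35/64 = -108263/2718528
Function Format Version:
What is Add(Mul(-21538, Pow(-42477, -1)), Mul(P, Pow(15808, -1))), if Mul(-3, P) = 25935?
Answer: Rational(-108263, 2718528) ≈ -0.039824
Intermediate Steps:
P = -8645 (P = Mul(Rational(-1, 3), 25935) = -8645)
Add(Mul(-21538, Pow(-42477, -1)), Mul(P, Pow(15808, -1))) = Add(Mul(-21538, Pow(-42477, -1)), Mul(-8645, Pow(15808, -1))) = Add(Mul(-21538, Rational(-1, 42477)), Mul(-8645, Rational(1, 15808))) = Add(Rational(21538, 42477), Rational(-35, 64)) = Rational(-108263, 2718528)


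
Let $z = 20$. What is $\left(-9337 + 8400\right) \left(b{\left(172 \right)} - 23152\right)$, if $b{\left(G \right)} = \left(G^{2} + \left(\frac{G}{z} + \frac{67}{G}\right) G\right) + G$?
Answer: $- \frac{38183687}{5} \approx -7.6367 \cdot 10^{6}$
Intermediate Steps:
$b{\left(G \right)} = G + G^{2} + G \left(\frac{67}{G} + \frac{G}{20}\right)$ ($b{\left(G \right)} = \left(G^{2} + \left(\frac{G}{20} + \frac{67}{G}\right) G\right) + G = \left(G^{2} + \left(\frac{67}{G} + \frac{G}{20}\right) G\right) + G = \left(G^{2} + G \left(\frac{67}{G} + \frac{G}{20}\right)\right) + G = G + G^{2} + G \left(\frac{67}{G} + \frac{G}{20}\right)$)
$\left(-9337 + 8400\right) \left(b{\left(172 \right)} - 23152\right) = \left(-9337 + 8400\right) \left(\left(67 + 172 + \frac{21 \cdot 172^{2}}{20}\right) - 23152\right) = - 937 \left(\left(67 + 172 + \frac{21}{20} \cdot 29584\right) - 23152\right) = - 937 \left(\left(67 + 172 + \frac{155316}{5}\right) - 23152\right) = - 937 \left(\frac{156511}{5} - 23152\right) = \left(-937\right) \frac{40751}{5} = - \frac{38183687}{5}$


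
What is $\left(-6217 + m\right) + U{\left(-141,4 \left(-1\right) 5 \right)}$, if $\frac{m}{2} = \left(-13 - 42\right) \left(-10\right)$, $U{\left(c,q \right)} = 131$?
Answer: $-4986$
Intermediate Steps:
$m = 1100$ ($m = 2 \left(-13 - 42\right) \left(-10\right) = 2 \left(\left(-55\right) \left(-10\right)\right) = 2 \cdot 550 = 1100$)
$\left(-6217 + m\right) + U{\left(-141,4 \left(-1\right) 5 \right)} = \left(-6217 + 1100\right) + 131 = -5117 + 131 = -4986$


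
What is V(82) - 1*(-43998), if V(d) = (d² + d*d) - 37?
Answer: 57409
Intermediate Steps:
V(d) = -37 + 2*d² (V(d) = (d² + d²) - 37 = 2*d² - 37 = -37 + 2*d²)
V(82) - 1*(-43998) = (-37 + 2*82²) - 1*(-43998) = (-37 + 2*6724) + 43998 = (-37 + 13448) + 43998 = 13411 + 43998 = 57409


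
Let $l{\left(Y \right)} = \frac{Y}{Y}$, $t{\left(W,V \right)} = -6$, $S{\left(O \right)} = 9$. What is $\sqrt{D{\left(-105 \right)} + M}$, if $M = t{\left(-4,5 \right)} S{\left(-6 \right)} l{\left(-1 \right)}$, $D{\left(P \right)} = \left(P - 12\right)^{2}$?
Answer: $3 \sqrt{1515} \approx 116.77$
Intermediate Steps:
$D{\left(P \right)} = \left(-12 + P\right)^{2}$
$l{\left(Y \right)} = 1$
$M = -54$ ($M = \left(-6\right) 9 \cdot 1 = \left(-54\right) 1 = -54$)
$\sqrt{D{\left(-105 \right)} + M} = \sqrt{\left(-12 - 105\right)^{2} - 54} = \sqrt{\left(-117\right)^{2} - 54} = \sqrt{13689 - 54} = \sqrt{13635} = 3 \sqrt{1515}$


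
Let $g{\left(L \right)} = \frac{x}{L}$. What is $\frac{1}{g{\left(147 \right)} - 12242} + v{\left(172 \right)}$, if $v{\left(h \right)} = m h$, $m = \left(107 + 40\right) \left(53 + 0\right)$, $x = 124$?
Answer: $\frac{2411356571253}{1799450} \approx 1.3401 \cdot 10^{6}$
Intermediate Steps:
$g{\left(L \right)} = \frac{124}{L}$
$m = 7791$ ($m = 147 \cdot 53 = 7791$)
$v{\left(h \right)} = 7791 h$
$\frac{1}{g{\left(147 \right)} - 12242} + v{\left(172 \right)} = \frac{1}{\frac{124}{147} - 12242} + 7791 \cdot 172 = \frac{1}{124 \cdot \frac{1}{147} - 12242} + 1340052 = \frac{1}{\frac{124}{147} - 12242} + 1340052 = \frac{1}{- \frac{1799450}{147}} + 1340052 = - \frac{147}{1799450} + 1340052 = \frac{2411356571253}{1799450}$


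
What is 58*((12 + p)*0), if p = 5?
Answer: 0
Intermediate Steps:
58*((12 + p)*0) = 58*((12 + 5)*0) = 58*(17*0) = 58*0 = 0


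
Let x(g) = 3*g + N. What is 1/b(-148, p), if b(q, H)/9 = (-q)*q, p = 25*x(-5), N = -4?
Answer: -1/197136 ≈ -5.0726e-6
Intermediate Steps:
x(g) = -4 + 3*g (x(g) = 3*g - 4 = -4 + 3*g)
p = -475 (p = 25*(-4 + 3*(-5)) = 25*(-4 - 15) = 25*(-19) = -475)
b(q, H) = -9*q**2 (b(q, H) = 9*((-q)*q) = 9*(-q**2) = -9*q**2)
1/b(-148, p) = 1/(-9*(-148)**2) = 1/(-9*21904) = 1/(-197136) = -1/197136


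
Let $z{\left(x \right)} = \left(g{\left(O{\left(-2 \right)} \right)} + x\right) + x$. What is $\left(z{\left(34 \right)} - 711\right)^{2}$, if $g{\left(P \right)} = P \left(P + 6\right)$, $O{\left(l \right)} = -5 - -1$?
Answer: $423801$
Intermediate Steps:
$O{\left(l \right)} = -4$ ($O{\left(l \right)} = -5 + 1 = -4$)
$g{\left(P \right)} = P \left(6 + P\right)$
$z{\left(x \right)} = -8 + 2 x$ ($z{\left(x \right)} = \left(- 4 \left(6 - 4\right) + x\right) + x = \left(\left(-4\right) 2 + x\right) + x = \left(-8 + x\right) + x = -8 + 2 x$)
$\left(z{\left(34 \right)} - 711\right)^{2} = \left(\left(-8 + 2 \cdot 34\right) - 711\right)^{2} = \left(\left(-8 + 68\right) - 711\right)^{2} = \left(60 - 711\right)^{2} = \left(-651\right)^{2} = 423801$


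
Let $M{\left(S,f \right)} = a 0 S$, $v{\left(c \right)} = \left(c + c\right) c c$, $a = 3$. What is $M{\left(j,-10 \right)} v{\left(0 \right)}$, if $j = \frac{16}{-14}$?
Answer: $0$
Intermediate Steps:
$v{\left(c \right)} = 2 c^{3}$ ($v{\left(c \right)} = 2 c c c = 2 c^{2} c = 2 c^{3}$)
$j = - \frac{8}{7}$ ($j = 16 \left(- \frac{1}{14}\right) = - \frac{8}{7} \approx -1.1429$)
$M{\left(S,f \right)} = 0$ ($M{\left(S,f \right)} = 3 \cdot 0 S = 0 S = 0$)
$M{\left(j,-10 \right)} v{\left(0 \right)} = 0 \cdot 2 \cdot 0^{3} = 0 \cdot 2 \cdot 0 = 0 \cdot 0 = 0$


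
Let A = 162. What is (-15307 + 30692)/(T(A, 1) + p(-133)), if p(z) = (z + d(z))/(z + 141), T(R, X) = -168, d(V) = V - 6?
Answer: -15385/202 ≈ -76.163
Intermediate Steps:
d(V) = -6 + V
p(z) = (-6 + 2*z)/(141 + z) (p(z) = (z + (-6 + z))/(z + 141) = (-6 + 2*z)/(141 + z))
(-15307 + 30692)/(T(A, 1) + p(-133)) = (-15307 + 30692)/(-168 + 2*(-3 - 133)/(141 - 133)) = 15385/(-168 + 2*(-136)/8) = 15385/(-168 + 2*(⅛)*(-136)) = 15385/(-168 - 34) = 15385/(-202) = 15385*(-1/202) = -15385/202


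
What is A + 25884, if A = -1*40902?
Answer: -15018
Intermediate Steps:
A = -40902
A + 25884 = -40902 + 25884 = -15018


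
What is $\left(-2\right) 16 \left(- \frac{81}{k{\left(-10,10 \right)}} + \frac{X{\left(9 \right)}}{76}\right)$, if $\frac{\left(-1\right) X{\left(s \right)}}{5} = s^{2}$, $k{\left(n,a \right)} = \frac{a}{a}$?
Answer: $\frac{52488}{19} \approx 2762.5$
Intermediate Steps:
$k{\left(n,a \right)} = 1$
$X{\left(s \right)} = - 5 s^{2}$
$\left(-2\right) 16 \left(- \frac{81}{k{\left(-10,10 \right)}} + \frac{X{\left(9 \right)}}{76}\right) = \left(-2\right) 16 \left(- \frac{81}{1} + \frac{\left(-5\right) 9^{2}}{76}\right) = - 32 \left(\left(-81\right) 1 + \left(-5\right) 81 \cdot \frac{1}{76}\right) = - 32 \left(-81 - \frac{405}{76}\right) = \left(-32\right) \left(- \frac{6561}{76}\right) = \frac{52488}{19}$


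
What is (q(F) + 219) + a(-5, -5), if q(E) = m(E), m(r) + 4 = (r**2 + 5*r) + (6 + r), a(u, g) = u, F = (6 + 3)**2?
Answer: 7263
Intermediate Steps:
F = 81 (F = 9**2 = 81)
m(r) = 2 + r**2 + 6*r (m(r) = -4 + ((r**2 + 5*r) + (6 + r)) = -4 + (6 + r**2 + 6*r) = 2 + r**2 + 6*r)
q(E) = 2 + E**2 + 6*E
(q(F) + 219) + a(-5, -5) = ((2 + 81**2 + 6*81) + 219) - 5 = ((2 + 6561 + 486) + 219) - 5 = (7049 + 219) - 5 = 7268 - 5 = 7263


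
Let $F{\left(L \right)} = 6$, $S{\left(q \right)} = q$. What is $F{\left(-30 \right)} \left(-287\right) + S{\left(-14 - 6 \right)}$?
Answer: $-1742$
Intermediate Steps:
$F{\left(-30 \right)} \left(-287\right) + S{\left(-14 - 6 \right)} = 6 \left(-287\right) - 20 = -1722 - 20 = -1742$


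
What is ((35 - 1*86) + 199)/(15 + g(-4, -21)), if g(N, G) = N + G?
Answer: -74/5 ≈ -14.800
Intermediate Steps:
g(N, G) = G + N
((35 - 1*86) + 199)/(15 + g(-4, -21)) = ((35 - 1*86) + 199)/(15 + (-21 - 4)) = ((35 - 86) + 199)/(15 - 25) = (-51 + 199)/(-10) = 148*(-⅒) = -74/5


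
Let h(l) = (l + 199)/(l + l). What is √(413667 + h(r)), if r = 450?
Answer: √372300949/30 ≈ 643.17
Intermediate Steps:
h(l) = (199 + l)/(2*l) (h(l) = (199 + l)/((2*l)) = (199 + l)*(1/(2*l)) = (199 + l)/(2*l))
√(413667 + h(r)) = √(413667 + (½)*(199 + 450)/450) = √(413667 + (½)*(1/450)*649) = √(413667 + 649/900) = √(372300949/900) = √372300949/30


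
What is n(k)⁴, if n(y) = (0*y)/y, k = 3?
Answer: 0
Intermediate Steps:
n(y) = 0 (n(y) = 0/y = 0)
n(k)⁴ = 0⁴ = 0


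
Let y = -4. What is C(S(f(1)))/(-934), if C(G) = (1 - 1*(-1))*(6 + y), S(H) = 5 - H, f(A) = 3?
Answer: -2/467 ≈ -0.0042827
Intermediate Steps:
C(G) = 4 (C(G) = (1 - 1*(-1))*(6 - 4) = (1 + 1)*2 = 2*2 = 4)
C(S(f(1)))/(-934) = 4/(-934) = 4*(-1/934) = -2/467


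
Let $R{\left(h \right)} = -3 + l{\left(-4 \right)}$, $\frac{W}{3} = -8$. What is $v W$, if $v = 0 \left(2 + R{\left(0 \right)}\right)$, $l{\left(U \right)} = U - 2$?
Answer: $0$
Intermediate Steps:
$W = -24$ ($W = 3 \left(-8\right) = -24$)
$l{\left(U \right)} = -2 + U$
$R{\left(h \right)} = -9$ ($R{\left(h \right)} = -3 - 6 = -9$)
$v = 0$ ($v = 0 \left(2 - 9\right) = 0 \left(-7\right) = 0$)
$v W = 0 \left(-24\right) = 0$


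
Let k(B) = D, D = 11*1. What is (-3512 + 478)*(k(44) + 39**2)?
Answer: -4648088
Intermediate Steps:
D = 11
k(B) = 11
(-3512 + 478)*(k(44) + 39**2) = (-3512 + 478)*(11 + 39**2) = -3034*(11 + 1521) = -3034*1532 = -4648088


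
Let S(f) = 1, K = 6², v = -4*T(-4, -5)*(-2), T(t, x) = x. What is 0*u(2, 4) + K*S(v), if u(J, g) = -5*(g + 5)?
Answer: 36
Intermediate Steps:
u(J, g) = -25 - 5*g (u(J, g) = -5*(5 + g) = -25 - 5*g)
v = -40 (v = -4*(-5)*(-2) = 20*(-2) = -40)
K = 36
0*u(2, 4) + K*S(v) = 0*(-25 - 5*4) + 36*1 = 0*(-25 - 20) + 36 = 0*(-45) + 36 = 0 + 36 = 36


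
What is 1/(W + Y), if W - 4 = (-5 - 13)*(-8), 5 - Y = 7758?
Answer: -1/7605 ≈ -0.00013149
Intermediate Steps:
Y = -7753 (Y = 5 - 1*7758 = 5 - 7758 = -7753)
W = 148 (W = 4 + (-5 - 13)*(-8) = 4 - 18*(-8) = 4 + 144 = 148)
1/(W + Y) = 1/(148 - 7753) = 1/(-7605) = -1/7605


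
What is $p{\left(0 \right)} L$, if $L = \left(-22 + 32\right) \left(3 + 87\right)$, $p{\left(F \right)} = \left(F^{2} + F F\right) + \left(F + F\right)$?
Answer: $0$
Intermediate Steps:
$p{\left(F \right)} = 2 F + 2 F^{2}$ ($p{\left(F \right)} = \left(F^{2} + F^{2}\right) + 2 F = 2 F^{2} + 2 F = 2 F + 2 F^{2}$)
$L = 900$ ($L = 10 \cdot 90 = 900$)
$p{\left(0 \right)} L = 2 \cdot 0 \left(1 + 0\right) 900 = 2 \cdot 0 \cdot 1 \cdot 900 = 0 \cdot 900 = 0$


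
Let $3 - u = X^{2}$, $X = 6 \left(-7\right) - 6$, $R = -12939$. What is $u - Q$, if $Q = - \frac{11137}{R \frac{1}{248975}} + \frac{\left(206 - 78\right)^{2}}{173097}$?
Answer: $- \frac{161707704304778}{746567361} \approx -2.166 \cdot 10^{5}$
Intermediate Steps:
$X = -48$ ($X = -42 - 6 = -48$)
$Q = \frac{159989852807117}{746567361}$ ($Q = - \frac{11137}{\left(-12939\right) \frac{1}{248975}} + \frac{\left(206 - 78\right)^{2}}{173097} = - \frac{11137}{\left(-12939\right) \frac{1}{248975}} + 128^{2} \cdot \frac{1}{173097} = - \frac{11137}{- \frac{12939}{248975}} + 16384 \cdot \frac{1}{173097} = \left(-11137\right) \left(- \frac{248975}{12939}\right) + \frac{16384}{173097} = \frac{2772834575}{12939} + \frac{16384}{173097} = \frac{159989852807117}{746567361} \approx 2.143 \cdot 10^{5}$)
$u = -2301$ ($u = 3 - \left(-48\right)^{2} = 3 - 2304 = -2301$)
$u - Q = -2301 - \frac{159989852807117}{746567361} = - \frac{161707704304778}{746567361}$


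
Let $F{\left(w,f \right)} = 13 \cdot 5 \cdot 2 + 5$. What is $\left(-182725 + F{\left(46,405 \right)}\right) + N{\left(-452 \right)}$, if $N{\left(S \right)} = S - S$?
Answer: $-182590$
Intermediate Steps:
$N{\left(S \right)} = 0$
$F{\left(w,f \right)} = 135$ ($F{\left(w,f \right)} = 13 \cdot 10 + 5 = 130 + 5 = 135$)
$\left(-182725 + F{\left(46,405 \right)}\right) + N{\left(-452 \right)} = \left(-182725 + 135\right) + 0 = -182590 + 0 = -182590$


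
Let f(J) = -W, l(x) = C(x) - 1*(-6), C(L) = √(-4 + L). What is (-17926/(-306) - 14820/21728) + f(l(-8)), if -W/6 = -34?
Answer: -121423433/831096 ≈ -146.10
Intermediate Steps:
W = 204 (W = -6*(-34) = 204)
l(x) = 6 + √(-4 + x) (l(x) = √(-4 + x) - 1*(-6) = √(-4 + x) + 6 = 6 + √(-4 + x))
f(J) = -204 (f(J) = -1*204 = -204)
(-17926/(-306) - 14820/21728) + f(l(-8)) = (-17926/(-306) - 14820/21728) - 204 = (-17926*(-1/306) - 14820*1/21728) - 204 = (8963/153 - 3705/5432) - 204 = 48120151/831096 - 204 = -121423433/831096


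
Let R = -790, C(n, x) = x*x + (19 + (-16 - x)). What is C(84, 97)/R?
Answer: -1863/158 ≈ -11.791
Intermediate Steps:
C(n, x) = 3 + x**2 - x (C(n, x) = x**2 + (3 - x) = 3 + x**2 - x)
C(84, 97)/R = (3 + 97**2 - 1*97)/(-790) = (3 + 9409 - 97)*(-1/790) = 9315*(-1/790) = -1863/158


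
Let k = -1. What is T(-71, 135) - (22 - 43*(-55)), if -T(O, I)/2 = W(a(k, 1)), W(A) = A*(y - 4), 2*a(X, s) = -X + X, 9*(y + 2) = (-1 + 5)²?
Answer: -2387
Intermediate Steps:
y = -2/9 (y = -2 + (-1 + 5)²/9 = -2 + (⅑)*4² = -2 + (⅑)*16 = -2 + 16/9 = -2/9 ≈ -0.22222)
a(X, s) = 0 (a(X, s) = (-X + X)/2 = (½)*0 = 0)
W(A) = -38*A/9 (W(A) = A*(-2/9 - 4) = A*(-38/9) = -38*A/9)
T(O, I) = 0 (T(O, I) = -(-76)*0/9 = -2*0 = 0)
T(-71, 135) - (22 - 43*(-55)) = 0 - (22 - 43*(-55)) = 0 - (22 + 2365) = 0 - 1*2387 = 0 - 2387 = -2387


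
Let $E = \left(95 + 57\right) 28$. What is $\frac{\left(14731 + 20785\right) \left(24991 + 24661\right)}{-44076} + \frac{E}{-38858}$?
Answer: $- \frac{8565494486764}{214088151} \approx -40009.0$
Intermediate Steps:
$E = 4256$ ($E = 152 \cdot 28 = 4256$)
$\frac{\left(14731 + 20785\right) \left(24991 + 24661\right)}{-44076} + \frac{E}{-38858} = \frac{\left(14731 + 20785\right) \left(24991 + 24661\right)}{-44076} + \frac{4256}{-38858} = 35516 \cdot 49652 \left(- \frac{1}{44076}\right) + 4256 \left(- \frac{1}{38858}\right) = 1763440432 \left(- \frac{1}{44076}\right) - \frac{2128}{19429} = - \frac{440860108}{11019} - \frac{2128}{19429} = - \frac{8565494486764}{214088151}$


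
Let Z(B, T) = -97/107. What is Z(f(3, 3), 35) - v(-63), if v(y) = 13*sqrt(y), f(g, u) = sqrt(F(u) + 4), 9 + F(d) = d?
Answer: -97/107 - 39*I*sqrt(7) ≈ -0.90654 - 103.18*I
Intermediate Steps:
F(d) = -9 + d
f(g, u) = sqrt(-5 + u) (f(g, u) = sqrt((-9 + u) + 4) = sqrt(-5 + u))
Z(B, T) = -97/107 (Z(B, T) = -97*1/107 = -97/107)
Z(f(3, 3), 35) - v(-63) = -97/107 - 13*sqrt(-63) = -97/107 - 13*3*I*sqrt(7) = -97/107 - 39*I*sqrt(7)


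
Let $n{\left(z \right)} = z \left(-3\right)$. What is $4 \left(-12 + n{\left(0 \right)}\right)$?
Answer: $-48$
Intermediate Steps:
$n{\left(z \right)} = - 3 z$
$4 \left(-12 + n{\left(0 \right)}\right) = 4 \left(-12 - 0\right) = 4 \left(-12 + 0\right) = 4 \left(-12\right) = -48$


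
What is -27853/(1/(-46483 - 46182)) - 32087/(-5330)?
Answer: 13756720677937/5330 ≈ 2.5810e+9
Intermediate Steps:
-27853/(1/(-46483 - 46182)) - 32087/(-5330) = -27853/(1/(-92665)) - 32087*(-1/5330) = -27853/(-1/92665) + 32087/5330 = -27853*(-92665) + 32087/5330 = 2580998245 + 32087/5330 = 13756720677937/5330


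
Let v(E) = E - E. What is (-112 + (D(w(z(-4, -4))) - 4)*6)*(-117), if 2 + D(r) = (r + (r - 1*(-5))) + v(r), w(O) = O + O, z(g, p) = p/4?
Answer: 16614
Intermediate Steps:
z(g, p) = p/4 (z(g, p) = p*(1/4) = p/4)
v(E) = 0
w(O) = 2*O
D(r) = 3 + 2*r (D(r) = -2 + ((r + (r - 1*(-5))) + 0) = -2 + ((r + (r + 5)) + 0) = -2 + ((r + (5 + r)) + 0) = -2 + ((5 + 2*r) + 0) = -2 + (5 + 2*r) = 3 + 2*r)
(-112 + (D(w(z(-4, -4))) - 4)*6)*(-117) = (-112 + ((3 + 2*(2*((1/4)*(-4)))) - 4)*6)*(-117) = (-112 + ((3 + 2*(2*(-1))) - 4)*6)*(-117) = (-112 + ((3 + 2*(-2)) - 4)*6)*(-117) = (-112 + ((3 - 4) - 4)*6)*(-117) = (-112 + (-1 - 4)*6)*(-117) = (-112 - 5*6)*(-117) = (-112 - 30)*(-117) = -142*(-117) = 16614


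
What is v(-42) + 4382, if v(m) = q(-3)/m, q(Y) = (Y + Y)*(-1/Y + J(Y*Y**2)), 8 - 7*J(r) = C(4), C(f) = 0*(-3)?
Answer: 644185/147 ≈ 4382.2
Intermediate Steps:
C(f) = 0
J(r) = 8/7 (J(r) = 8/7 - 1/7*0 = 8/7 + 0 = 8/7)
q(Y) = 2*Y*(8/7 - 1/Y) (q(Y) = (Y + Y)*(-1/Y + 8/7) = (2*Y)*(8/7 - 1/Y) = 2*Y*(8/7 - 1/Y))
v(m) = -62/(7*m) (v(m) = (-2 + (16/7)*(-3))/m = (-2 - 48/7)/m = -62/(7*m))
v(-42) + 4382 = -62/7/(-42) + 4382 = -62/7*(-1/42) + 4382 = 31/147 + 4382 = 644185/147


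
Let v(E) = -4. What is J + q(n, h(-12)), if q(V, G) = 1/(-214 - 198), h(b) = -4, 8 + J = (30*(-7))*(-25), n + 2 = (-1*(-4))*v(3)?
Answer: 2159703/412 ≈ 5242.0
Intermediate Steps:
n = -18 (n = -2 - 1*(-4)*(-4) = -2 + 4*(-4) = -2 - 16 = -18)
J = 5242 (J = -8 + (30*(-7))*(-25) = -8 - 210*(-25) = -8 + 5250 = 5242)
q(V, G) = -1/412 (q(V, G) = 1/(-412) = -1/412)
J + q(n, h(-12)) = 5242 - 1/412 = 2159703/412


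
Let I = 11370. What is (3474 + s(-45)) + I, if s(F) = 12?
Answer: 14856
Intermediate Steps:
(3474 + s(-45)) + I = (3474 + 12) + 11370 = 3486 + 11370 = 14856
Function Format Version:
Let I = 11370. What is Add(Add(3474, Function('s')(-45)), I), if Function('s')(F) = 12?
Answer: 14856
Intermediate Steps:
Add(Add(3474, Function('s')(-45)), I) = Add(Add(3474, 12), 11370) = Add(3486, 11370) = 14856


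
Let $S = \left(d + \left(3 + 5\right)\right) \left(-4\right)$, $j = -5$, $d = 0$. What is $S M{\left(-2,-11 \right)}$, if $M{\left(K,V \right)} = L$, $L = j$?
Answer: $160$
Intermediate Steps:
$S = -32$ ($S = \left(0 + \left(3 + 5\right)\right) \left(-4\right) = \left(0 + 8\right) \left(-4\right) = 8 \left(-4\right) = -32$)
$L = -5$
$M{\left(K,V \right)} = -5$
$S M{\left(-2,-11 \right)} = \left(-32\right) \left(-5\right) = 160$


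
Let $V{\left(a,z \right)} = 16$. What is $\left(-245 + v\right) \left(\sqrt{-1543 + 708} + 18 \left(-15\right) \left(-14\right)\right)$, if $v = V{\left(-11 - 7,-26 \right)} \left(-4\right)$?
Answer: $-1168020 - 309 i \sqrt{835} \approx -1.168 \cdot 10^{6} - 8929.0 i$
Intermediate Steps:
$v = -64$ ($v = 16 \left(-4\right) = -64$)
$\left(-245 + v\right) \left(\sqrt{-1543 + 708} + 18 \left(-15\right) \left(-14\right)\right) = \left(-245 - 64\right) \left(\sqrt{-1543 + 708} + 18 \left(-15\right) \left(-14\right)\right) = - 309 \left(\sqrt{-835} - -3780\right) = - 309 \left(i \sqrt{835} + 3780\right) = - 309 \left(3780 + i \sqrt{835}\right) = -1168020 - 309 i \sqrt{835}$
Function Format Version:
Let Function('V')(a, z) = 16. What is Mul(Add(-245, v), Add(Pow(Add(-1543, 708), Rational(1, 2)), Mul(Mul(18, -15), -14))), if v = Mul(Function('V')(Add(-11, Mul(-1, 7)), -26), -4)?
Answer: Add(-1168020, Mul(-309, I, Pow(835, Rational(1, 2)))) ≈ Add(-1.1680e+6, Mul(-8929.0, I))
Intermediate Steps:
v = -64 (v = Mul(16, -4) = -64)
Mul(Add(-245, v), Add(Pow(Add(-1543, 708), Rational(1, 2)), Mul(Mul(18, -15), -14))) = Mul(Add(-245, -64), Add(Pow(Add(-1543, 708), Rational(1, 2)), Mul(Mul(18, -15), -14))) = Mul(-309, Add(Pow(-835, Rational(1, 2)), Mul(-270, -14))) = Mul(-309, Add(Mul(I, Pow(835, Rational(1, 2))), 3780)) = Mul(-309, Add(3780, Mul(I, Pow(835, Rational(1, 2))))) = Add(-1168020, Mul(-309, I, Pow(835, Rational(1, 2))))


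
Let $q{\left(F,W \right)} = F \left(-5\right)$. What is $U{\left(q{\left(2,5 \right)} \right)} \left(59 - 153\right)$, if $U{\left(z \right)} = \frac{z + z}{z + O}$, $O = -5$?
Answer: $- \frac{376}{3} \approx -125.33$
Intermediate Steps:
$q{\left(F,W \right)} = - 5 F$
$U{\left(z \right)} = \frac{2 z}{-5 + z}$ ($U{\left(z \right)} = \frac{z + z}{z - 5} = \frac{2 z}{-5 + z}$)
$U{\left(q{\left(2,5 \right)} \right)} \left(59 - 153\right) = \frac{2 \left(\left(-5\right) 2\right)}{-5 - 10} \left(59 - 153\right) = 2 \left(-10\right) \frac{1}{-5 - 10} \left(-94\right) = 2 \left(-10\right) \frac{1}{-15} \left(-94\right) = 2 \left(-10\right) \left(- \frac{1}{15}\right) \left(-94\right) = \frac{4}{3} \left(-94\right) = - \frac{376}{3}$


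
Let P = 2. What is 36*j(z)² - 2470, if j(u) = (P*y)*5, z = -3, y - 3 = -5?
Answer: 11930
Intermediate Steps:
y = -2 (y = 3 - 5 = -2)
j(u) = -20 (j(u) = (2*(-2))*5 = -4*5 = -20)
36*j(z)² - 2470 = 36*(-20)² - 2470 = 36*400 - 2470 = 14400 - 2470 = 11930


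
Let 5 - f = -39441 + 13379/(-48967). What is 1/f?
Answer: 48967/1931565661 ≈ 2.5351e-5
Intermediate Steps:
f = 1931565661/48967 (f = 5 - (-39441 + 13379/(-48967)) = 5 - (-39441 + 13379*(-1/48967)) = 5 - (-39441 - 13379/48967) = 5 - 1*(-1931320826/48967) = 5 + 1931320826/48967 = 1931565661/48967 ≈ 39446.)
1/f = 1/(1931565661/48967) = 48967/1931565661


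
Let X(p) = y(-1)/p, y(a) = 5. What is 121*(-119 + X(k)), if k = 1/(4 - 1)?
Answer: -12584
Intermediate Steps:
k = ⅓ (k = 1/3 = ⅓ ≈ 0.33333)
X(p) = 5/p
121*(-119 + X(k)) = 121*(-119 + 5/(⅓)) = 121*(-119 + 5*3) = 121*(-119 + 15) = 121*(-104) = -12584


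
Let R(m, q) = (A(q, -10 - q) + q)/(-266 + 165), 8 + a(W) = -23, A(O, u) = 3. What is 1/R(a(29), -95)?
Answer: 101/92 ≈ 1.0978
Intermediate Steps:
a(W) = -31 (a(W) = -8 - 23 = -31)
R(m, q) = -3/101 - q/101 (R(m, q) = (3 + q)/(-266 + 165) = (3 + q)/(-101) = (3 + q)*(-1/101) = -3/101 - q/101)
1/R(a(29), -95) = 1/(-3/101 - 1/101*(-95)) = 1/(-3/101 + 95/101) = 1/(92/101) = 101/92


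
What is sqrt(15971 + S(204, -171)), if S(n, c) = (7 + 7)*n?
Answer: sqrt(18827) ≈ 137.21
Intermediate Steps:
S(n, c) = 14*n
sqrt(15971 + S(204, -171)) = sqrt(15971 + 14*204) = sqrt(15971 + 2856) = sqrt(18827)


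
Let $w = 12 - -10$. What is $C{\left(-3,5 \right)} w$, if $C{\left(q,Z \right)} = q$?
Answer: $-66$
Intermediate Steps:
$w = 22$ ($w = 12 + 10 = 22$)
$C{\left(-3,5 \right)} w = \left(-3\right) 22 = -66$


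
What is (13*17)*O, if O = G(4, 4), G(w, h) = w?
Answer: 884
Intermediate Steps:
O = 4
(13*17)*O = (13*17)*4 = 221*4 = 884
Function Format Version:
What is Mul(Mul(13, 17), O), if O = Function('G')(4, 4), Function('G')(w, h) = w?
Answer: 884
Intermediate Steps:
O = 4
Mul(Mul(13, 17), O) = Mul(Mul(13, 17), 4) = Mul(221, 4) = 884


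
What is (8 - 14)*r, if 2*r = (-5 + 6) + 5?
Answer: -18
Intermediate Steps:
r = 3 (r = ((-5 + 6) + 5)/2 = (1 + 5)/2 = (½)*6 = 3)
(8 - 14)*r = (8 - 14)*3 = -6*3 = -18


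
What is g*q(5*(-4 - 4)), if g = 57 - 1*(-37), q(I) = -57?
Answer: -5358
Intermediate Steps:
g = 94 (g = 57 + 37 = 94)
g*q(5*(-4 - 4)) = 94*(-57) = -5358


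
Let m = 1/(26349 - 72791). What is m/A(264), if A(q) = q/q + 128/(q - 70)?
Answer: -97/7477162 ≈ -1.2973e-5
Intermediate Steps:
m = -1/46442 (m = 1/(-46442) = -1/46442 ≈ -2.1532e-5)
A(q) = 1 + 128/(-70 + q)
m/A(264) = -(-70 + 264)/(58 + 264)/46442 = -1/(46442*(322/194)) = -1/(46442*((1/194)*322)) = -1/(46442*161/97) = -1/46442*97/161 = -97/7477162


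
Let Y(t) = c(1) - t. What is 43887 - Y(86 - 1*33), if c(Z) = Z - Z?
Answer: 43940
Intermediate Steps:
c(Z) = 0
Y(t) = -t (Y(t) = 0 - t = -t)
43887 - Y(86 - 1*33) = 43887 - (-1)*(86 - 1*33) = 43887 - (-1)*(86 - 33) = 43887 - (-1)*53 = 43887 - 1*(-53) = 43887 + 53 = 43940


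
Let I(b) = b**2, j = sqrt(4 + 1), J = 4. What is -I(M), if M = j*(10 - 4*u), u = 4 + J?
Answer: -2420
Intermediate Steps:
j = sqrt(5) ≈ 2.2361
u = 8 (u = 4 + 4 = 8)
M = -22*sqrt(5) (M = sqrt(5)*(10 - 4*8) = sqrt(5)*(10 - 32) = sqrt(5)*(-22) = -22*sqrt(5) ≈ -49.193)
-I(M) = -(-22*sqrt(5))**2 = -1*2420 = -2420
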